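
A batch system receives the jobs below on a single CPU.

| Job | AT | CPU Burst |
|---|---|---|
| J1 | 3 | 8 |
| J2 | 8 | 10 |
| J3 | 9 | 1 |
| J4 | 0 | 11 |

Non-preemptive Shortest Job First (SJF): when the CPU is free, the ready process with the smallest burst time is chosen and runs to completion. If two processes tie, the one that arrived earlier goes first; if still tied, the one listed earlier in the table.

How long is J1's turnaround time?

17

Gantt: | J4 0-11 | J3 11-12 | J1 12-20 | J2 20-30 |
Completion: J1=20  J2=30  J3=12  J4=11
Turnaround(J1) = completion − arrival = 20 − 3 = 17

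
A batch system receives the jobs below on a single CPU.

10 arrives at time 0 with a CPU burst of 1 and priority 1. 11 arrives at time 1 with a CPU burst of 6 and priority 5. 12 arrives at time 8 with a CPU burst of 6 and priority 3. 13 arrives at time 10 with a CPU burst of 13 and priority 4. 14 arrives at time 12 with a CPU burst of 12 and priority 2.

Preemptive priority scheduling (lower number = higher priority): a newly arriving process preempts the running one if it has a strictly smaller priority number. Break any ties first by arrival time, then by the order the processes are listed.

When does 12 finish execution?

Timeline: | 10 0-1 | 11 1-7 | idle 7-8 | 12 8-12 | 14 12-24 | 12 24-26 | 13 26-39 |
Completion: 10=1  11=7  12=26  13=39  14=24

26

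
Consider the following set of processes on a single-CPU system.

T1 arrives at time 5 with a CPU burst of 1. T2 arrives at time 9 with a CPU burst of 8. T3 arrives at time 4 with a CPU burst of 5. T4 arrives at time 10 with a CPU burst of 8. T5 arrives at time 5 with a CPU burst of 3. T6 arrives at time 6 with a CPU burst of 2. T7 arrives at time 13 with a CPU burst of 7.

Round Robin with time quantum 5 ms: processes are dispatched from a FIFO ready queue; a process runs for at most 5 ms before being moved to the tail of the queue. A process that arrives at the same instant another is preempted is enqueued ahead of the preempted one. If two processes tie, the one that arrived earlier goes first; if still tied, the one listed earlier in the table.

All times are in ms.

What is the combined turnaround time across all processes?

Gantt: | idle 0-4 | T3 4-9 | T1 9-10 | T5 10-13 | T6 13-15 | T2 15-20 | T4 20-25 | T7 25-30 | T2 30-33 | T4 33-36 | T7 36-38 |
Completion: T1=10  T2=33  T3=9  T4=36  T5=13  T6=15  T7=38
Turnaround = completion − arrival: T1=5, T2=24, T3=5, T4=26, T5=8, T6=9, T7=25
Total turnaround = 5 + 24 + 5 + 26 + 8 + 9 + 25 = 102

102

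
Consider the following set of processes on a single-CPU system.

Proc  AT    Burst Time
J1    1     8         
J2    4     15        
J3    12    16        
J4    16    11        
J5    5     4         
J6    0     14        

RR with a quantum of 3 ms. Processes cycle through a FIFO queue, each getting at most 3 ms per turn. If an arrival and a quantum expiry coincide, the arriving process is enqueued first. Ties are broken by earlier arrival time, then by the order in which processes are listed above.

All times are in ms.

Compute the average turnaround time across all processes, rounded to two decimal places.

44.00

Gantt: | J6 0-3 | J1 3-6 | J6 6-9 | J2 9-12 | J5 12-15 | J1 15-18 | J6 18-21 | J3 21-24 | J2 24-27 | J5 27-28 | J4 28-31 | J1 31-33 | J6 33-36 | J3 36-39 | J2 39-42 | J4 42-45 | J6 45-47 | J3 47-50 | J2 50-53 | J4 53-56 | J3 56-59 | J2 59-62 | J4 62-64 | J3 64-68 |
Completion: J1=33  J2=62  J3=68  J4=64  J5=28  J6=47
Turnaround (C−A): J1=32  J2=58  J3=56  J4=48  J5=23  J6=47
Turnaround times: J1=32, J2=58, J3=56, J4=48, J5=23, J6=47
Average turnaround = (32+58+56+48+23+47) / 6 = 264/6 = 44.00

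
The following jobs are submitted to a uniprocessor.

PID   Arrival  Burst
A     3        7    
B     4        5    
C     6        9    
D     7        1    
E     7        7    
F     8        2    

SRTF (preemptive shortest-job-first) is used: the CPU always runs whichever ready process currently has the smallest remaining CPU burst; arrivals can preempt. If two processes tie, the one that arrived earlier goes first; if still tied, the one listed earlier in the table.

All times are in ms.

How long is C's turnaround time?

28

Timeline: | idle 0-3 | A 3-4 | B 4-7 | D 7-8 | B 8-10 | F 10-12 | A 12-18 | E 18-25 | C 25-34 |
Completion: A=18  B=10  C=34  D=8  E=25  F=12
Turnaround (C−A): A=15  B=6  C=28  D=1  E=18  F=4
Turnaround(C) = completion − arrival = 34 − 6 = 28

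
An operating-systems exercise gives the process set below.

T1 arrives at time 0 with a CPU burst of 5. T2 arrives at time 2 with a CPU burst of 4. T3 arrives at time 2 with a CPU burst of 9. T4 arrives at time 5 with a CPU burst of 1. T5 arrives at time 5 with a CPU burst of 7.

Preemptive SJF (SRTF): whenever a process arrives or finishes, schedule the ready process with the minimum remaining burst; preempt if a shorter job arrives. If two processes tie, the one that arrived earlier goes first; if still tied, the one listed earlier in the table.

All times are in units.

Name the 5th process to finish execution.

Schedule: | T1 0-5 | T4 5-6 | T2 6-10 | T5 10-17 | T3 17-26 |
Completion: T1=5  T2=10  T3=26  T4=6  T5=17
Turnaround (C−A): T1=5  T2=8  T3=24  T4=1  T5=12
Finish order: T1 → T4 → T2 → T5 → T3

T3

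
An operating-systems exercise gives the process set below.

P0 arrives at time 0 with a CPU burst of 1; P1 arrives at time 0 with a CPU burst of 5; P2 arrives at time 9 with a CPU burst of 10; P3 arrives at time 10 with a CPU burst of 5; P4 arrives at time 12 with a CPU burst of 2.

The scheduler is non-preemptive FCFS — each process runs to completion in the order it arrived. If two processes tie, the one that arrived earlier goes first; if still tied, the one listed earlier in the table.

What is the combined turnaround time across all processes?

Schedule: | P0 0-1 | P1 1-6 | idle 6-9 | P2 9-19 | P3 19-24 | P4 24-26 |
Completion: P0=1  P1=6  P2=19  P3=24  P4=26
Turnaround (C−A): P0=1  P1=6  P2=10  P3=14  P4=14
Turnaround = completion − arrival: P0=1, P1=6, P2=10, P3=14, P4=14
Total turnaround = 1 + 6 + 10 + 14 + 14 = 45

45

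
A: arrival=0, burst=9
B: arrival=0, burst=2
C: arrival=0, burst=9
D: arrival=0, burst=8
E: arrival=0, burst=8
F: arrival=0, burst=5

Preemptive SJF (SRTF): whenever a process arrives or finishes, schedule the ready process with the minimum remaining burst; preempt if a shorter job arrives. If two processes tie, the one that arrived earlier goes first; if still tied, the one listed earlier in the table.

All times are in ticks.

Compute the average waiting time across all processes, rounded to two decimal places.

Gantt: | B 0-2 | F 2-7 | D 7-15 | E 15-23 | A 23-32 | C 32-41 |
Completion: A=32  B=2  C=41  D=15  E=23  F=7
Turnaround (C−A): A=32  B=2  C=41  D=15  E=23  F=7
Waiting times: A=23, B=0, C=32, D=7, E=15, F=2
Average waiting = (23+0+32+7+15+2) / 6 = 79/6 = 13.17

13.17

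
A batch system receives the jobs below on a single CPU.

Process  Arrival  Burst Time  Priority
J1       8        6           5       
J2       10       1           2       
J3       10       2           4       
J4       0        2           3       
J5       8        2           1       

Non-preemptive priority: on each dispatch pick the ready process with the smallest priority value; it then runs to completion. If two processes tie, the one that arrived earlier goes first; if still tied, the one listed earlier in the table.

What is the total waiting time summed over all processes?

Gantt: | J4 0-2 | idle 2-8 | J5 8-10 | J2 10-11 | J3 11-13 | J1 13-19 |
Completion: J1=19  J2=11  J3=13  J4=2  J5=10
Turnaround (C−A): J1=11  J2=1  J3=3  J4=2  J5=2
Waiting = turnaround − burst: J1=5, J2=0, J3=1, J4=0, J5=0
Total waiting = 5 + 0 + 1 + 0 + 0 = 6

6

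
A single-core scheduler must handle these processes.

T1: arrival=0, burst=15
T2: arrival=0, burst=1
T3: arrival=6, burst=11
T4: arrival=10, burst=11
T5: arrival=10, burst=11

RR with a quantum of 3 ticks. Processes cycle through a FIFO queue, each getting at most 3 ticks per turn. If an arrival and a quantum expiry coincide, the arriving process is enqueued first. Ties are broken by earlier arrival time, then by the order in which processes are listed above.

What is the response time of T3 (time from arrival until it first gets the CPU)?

1

Timeline: | T1 0-3 | T2 3-4 | T1 4-7 | T3 7-10 | T1 10-13 | T4 13-16 | T5 16-19 | T3 19-22 | T1 22-25 | T4 25-28 | T5 28-31 | T3 31-34 | T1 34-37 | T4 37-40 | T5 40-43 | T3 43-45 | T4 45-47 | T5 47-49 |
Completion: T1=37  T2=4  T3=45  T4=47  T5=49
Response(T3) = first start − arrival = 7 − 6 = 1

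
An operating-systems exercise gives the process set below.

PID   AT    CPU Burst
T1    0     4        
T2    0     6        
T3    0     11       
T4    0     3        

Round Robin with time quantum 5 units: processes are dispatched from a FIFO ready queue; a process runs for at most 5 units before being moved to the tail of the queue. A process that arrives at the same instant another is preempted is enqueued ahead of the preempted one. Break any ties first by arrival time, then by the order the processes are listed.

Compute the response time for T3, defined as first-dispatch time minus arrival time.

Timeline: | T1 0-4 | T2 4-9 | T3 9-14 | T4 14-17 | T2 17-18 | T3 18-24 |
Completion: T1=4  T2=18  T3=24  T4=17
Turnaround (C−A): T1=4  T2=18  T3=24  T4=17
Response(T3) = first start − arrival = 9 − 0 = 9

9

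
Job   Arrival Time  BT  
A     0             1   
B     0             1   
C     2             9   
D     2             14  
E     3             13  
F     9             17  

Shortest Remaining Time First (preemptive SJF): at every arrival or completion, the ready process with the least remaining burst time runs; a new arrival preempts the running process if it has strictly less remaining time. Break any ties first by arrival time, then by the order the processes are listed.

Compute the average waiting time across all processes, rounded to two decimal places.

Timeline: | A 0-1 | B 1-2 | C 2-11 | E 11-24 | D 24-38 | F 38-55 |
Completion: A=1  B=2  C=11  D=38  E=24  F=55
Turnaround (C−A): A=1  B=2  C=9  D=36  E=21  F=46
Waiting times: A=0, B=1, C=0, D=22, E=8, F=29
Average waiting = (0+1+0+22+8+29) / 6 = 60/6 = 10.00

10.00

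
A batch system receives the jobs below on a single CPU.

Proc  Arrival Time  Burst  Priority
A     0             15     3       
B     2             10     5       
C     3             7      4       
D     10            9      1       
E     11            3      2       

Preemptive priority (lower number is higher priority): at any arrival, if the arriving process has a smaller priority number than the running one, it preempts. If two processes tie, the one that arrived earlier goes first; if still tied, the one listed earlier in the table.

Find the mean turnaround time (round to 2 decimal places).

24.00

Gantt: | A 0-10 | D 10-19 | E 19-22 | A 22-27 | C 27-34 | B 34-44 |
Completion: A=27  B=44  C=34  D=19  E=22
Turnaround (C−A): A=27  B=42  C=31  D=9  E=11
Turnaround times: A=27, B=42, C=31, D=9, E=11
Average turnaround = (27+42+31+9+11) / 5 = 120/5 = 24.00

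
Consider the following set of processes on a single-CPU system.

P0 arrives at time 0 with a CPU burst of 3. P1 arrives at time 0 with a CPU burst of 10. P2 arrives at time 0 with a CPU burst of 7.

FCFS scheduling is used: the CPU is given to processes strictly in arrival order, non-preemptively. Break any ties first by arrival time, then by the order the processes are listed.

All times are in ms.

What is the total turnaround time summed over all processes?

Schedule: | P0 0-3 | P1 3-13 | P2 13-20 |
Completion: P0=3  P1=13  P2=20
Turnaround (C−A): P0=3  P1=13  P2=20
Turnaround = completion − arrival: P0=3, P1=13, P2=20
Total turnaround = 3 + 13 + 20 = 36

36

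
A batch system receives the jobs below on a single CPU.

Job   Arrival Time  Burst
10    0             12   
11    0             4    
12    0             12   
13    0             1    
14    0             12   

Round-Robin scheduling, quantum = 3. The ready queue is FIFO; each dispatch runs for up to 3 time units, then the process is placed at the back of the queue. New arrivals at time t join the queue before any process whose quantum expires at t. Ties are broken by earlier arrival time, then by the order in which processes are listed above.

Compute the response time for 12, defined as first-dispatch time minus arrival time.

6

Timeline: | 10 0-3 | 11 3-6 | 12 6-9 | 13 9-10 | 14 10-13 | 10 13-16 | 11 16-17 | 12 17-20 | 14 20-23 | 10 23-26 | 12 26-29 | 14 29-32 | 10 32-35 | 12 35-38 | 14 38-41 |
Completion: 10=35  11=17  12=38  13=10  14=41
Response(12) = first start − arrival = 6 − 0 = 6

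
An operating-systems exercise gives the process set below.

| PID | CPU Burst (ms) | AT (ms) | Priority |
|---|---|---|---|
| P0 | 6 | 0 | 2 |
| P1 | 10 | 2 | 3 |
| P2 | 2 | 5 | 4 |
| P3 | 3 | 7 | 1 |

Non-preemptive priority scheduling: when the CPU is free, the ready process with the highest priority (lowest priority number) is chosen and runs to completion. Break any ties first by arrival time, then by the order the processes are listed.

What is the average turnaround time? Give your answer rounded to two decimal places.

12.00

Timeline: | P0 0-6 | P1 6-16 | P3 16-19 | P2 19-21 |
Completion: P0=6  P1=16  P2=21  P3=19
Turnaround (C−A): P0=6  P1=14  P2=16  P3=12
Turnaround times: P0=6, P1=14, P2=16, P3=12
Average turnaround = (6+14+16+12) / 4 = 48/4 = 12.00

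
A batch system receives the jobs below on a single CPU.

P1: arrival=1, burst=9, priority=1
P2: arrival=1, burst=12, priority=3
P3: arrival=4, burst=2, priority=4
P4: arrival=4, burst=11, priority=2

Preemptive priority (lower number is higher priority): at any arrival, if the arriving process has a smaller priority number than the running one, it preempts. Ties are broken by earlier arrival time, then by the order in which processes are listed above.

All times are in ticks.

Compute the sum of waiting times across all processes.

Schedule: | idle 0-1 | P1 1-10 | P4 10-21 | P2 21-33 | P3 33-35 |
Completion: P1=10  P2=33  P3=35  P4=21
Turnaround (C−A): P1=9  P2=32  P3=31  P4=17
Waiting = turnaround − burst: P1=0, P2=20, P3=29, P4=6
Total waiting = 0 + 20 + 29 + 6 = 55

55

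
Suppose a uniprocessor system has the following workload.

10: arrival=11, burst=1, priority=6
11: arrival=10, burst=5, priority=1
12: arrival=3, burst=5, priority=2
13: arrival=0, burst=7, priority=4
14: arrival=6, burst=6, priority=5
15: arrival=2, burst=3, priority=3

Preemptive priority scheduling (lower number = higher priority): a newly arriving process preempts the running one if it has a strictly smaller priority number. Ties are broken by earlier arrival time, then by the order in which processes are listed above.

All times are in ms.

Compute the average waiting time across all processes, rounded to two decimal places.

7.83

Gantt: | 13 0-2 | 15 2-3 | 12 3-8 | 15 8-10 | 11 10-15 | 13 15-20 | 14 20-26 | 10 26-27 |
Completion: 10=27  11=15  12=8  13=20  14=26  15=10
Waiting times: 10=15, 11=0, 12=0, 13=13, 14=14, 15=5
Average waiting = (15+0+0+13+14+5) / 6 = 47/6 = 7.83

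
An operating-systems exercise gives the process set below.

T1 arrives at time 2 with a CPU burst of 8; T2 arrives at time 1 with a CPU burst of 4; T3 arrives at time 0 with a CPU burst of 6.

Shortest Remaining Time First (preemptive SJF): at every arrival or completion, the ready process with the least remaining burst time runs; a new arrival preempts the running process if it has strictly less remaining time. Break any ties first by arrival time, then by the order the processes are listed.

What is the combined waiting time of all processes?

12

Schedule: | T3 0-1 | T2 1-5 | T3 5-10 | T1 10-18 |
Completion: T1=18  T2=5  T3=10
Waiting = turnaround − burst: T1=8, T2=0, T3=4
Total waiting = 8 + 0 + 4 = 12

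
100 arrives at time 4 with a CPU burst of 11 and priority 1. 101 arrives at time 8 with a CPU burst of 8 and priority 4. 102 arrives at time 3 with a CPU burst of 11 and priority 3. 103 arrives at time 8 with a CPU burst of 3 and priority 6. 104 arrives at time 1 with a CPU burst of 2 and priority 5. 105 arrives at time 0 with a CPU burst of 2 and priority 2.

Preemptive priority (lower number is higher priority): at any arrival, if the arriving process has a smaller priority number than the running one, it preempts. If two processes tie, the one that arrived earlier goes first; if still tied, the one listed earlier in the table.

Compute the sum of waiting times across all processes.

85

Gantt: | 105 0-2 | 104 2-3 | 102 3-4 | 100 4-15 | 102 15-25 | 101 25-33 | 104 33-34 | 103 34-37 |
Completion: 100=15  101=33  102=25  103=37  104=34  105=2
Turnaround (C−A): 100=11  101=25  102=22  103=29  104=33  105=2
Waiting = turnaround − burst: 100=0, 101=17, 102=11, 103=26, 104=31, 105=0
Total waiting = 0 + 17 + 11 + 26 + 31 + 0 = 85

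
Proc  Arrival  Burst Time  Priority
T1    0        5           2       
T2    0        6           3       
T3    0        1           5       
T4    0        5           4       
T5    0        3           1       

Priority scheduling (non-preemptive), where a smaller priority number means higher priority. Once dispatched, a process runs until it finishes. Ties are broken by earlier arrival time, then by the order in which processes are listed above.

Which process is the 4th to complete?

T4

Schedule: | T5 0-3 | T1 3-8 | T2 8-14 | T4 14-19 | T3 19-20 |
Completion: T1=8  T2=14  T3=20  T4=19  T5=3
Finish order: T5 → T1 → T2 → T4 → T3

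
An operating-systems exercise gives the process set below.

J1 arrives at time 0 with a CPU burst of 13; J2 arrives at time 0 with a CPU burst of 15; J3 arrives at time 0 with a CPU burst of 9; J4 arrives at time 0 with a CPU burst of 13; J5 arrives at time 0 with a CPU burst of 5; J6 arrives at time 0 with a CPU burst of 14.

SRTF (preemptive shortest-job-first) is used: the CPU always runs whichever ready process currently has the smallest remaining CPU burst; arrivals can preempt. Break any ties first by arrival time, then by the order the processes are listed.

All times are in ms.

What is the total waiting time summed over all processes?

140

Gantt: | J5 0-5 | J3 5-14 | J1 14-27 | J4 27-40 | J6 40-54 | J2 54-69 |
Completion: J1=27  J2=69  J3=14  J4=40  J5=5  J6=54
Turnaround (C−A): J1=27  J2=69  J3=14  J4=40  J5=5  J6=54
Waiting = turnaround − burst: J1=14, J2=54, J3=5, J4=27, J5=0, J6=40
Total waiting = 14 + 54 + 5 + 27 + 0 + 40 = 140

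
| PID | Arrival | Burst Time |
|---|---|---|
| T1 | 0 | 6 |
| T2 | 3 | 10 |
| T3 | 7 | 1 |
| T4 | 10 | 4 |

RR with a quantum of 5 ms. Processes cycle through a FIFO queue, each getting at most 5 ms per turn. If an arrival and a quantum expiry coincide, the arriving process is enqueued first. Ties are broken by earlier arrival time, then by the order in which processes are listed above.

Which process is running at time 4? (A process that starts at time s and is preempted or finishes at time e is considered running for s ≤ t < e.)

T1

Timeline: | T1 0-5 | T2 5-10 | T1 10-11 | T3 11-12 | T4 12-16 | T2 16-21 |
Completion: T1=11  T2=21  T3=12  T4=16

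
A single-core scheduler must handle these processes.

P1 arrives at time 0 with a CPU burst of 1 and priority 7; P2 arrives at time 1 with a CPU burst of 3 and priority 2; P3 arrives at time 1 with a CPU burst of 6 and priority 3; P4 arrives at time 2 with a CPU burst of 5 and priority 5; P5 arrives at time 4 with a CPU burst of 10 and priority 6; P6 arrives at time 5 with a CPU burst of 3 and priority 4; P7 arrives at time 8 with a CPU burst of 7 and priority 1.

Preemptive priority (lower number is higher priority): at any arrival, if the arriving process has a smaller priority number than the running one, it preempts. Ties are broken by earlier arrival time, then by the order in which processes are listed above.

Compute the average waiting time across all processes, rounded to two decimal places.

8.71

Timeline: | P1 0-1 | P2 1-4 | P3 4-8 | P7 8-15 | P3 15-17 | P6 17-20 | P4 20-25 | P5 25-35 |
Completion: P1=1  P2=4  P3=17  P4=25  P5=35  P6=20  P7=15
Waiting times: P1=0, P2=0, P3=10, P4=18, P5=21, P6=12, P7=0
Average waiting = (0+0+10+18+21+12+0) / 7 = 61/7 = 8.71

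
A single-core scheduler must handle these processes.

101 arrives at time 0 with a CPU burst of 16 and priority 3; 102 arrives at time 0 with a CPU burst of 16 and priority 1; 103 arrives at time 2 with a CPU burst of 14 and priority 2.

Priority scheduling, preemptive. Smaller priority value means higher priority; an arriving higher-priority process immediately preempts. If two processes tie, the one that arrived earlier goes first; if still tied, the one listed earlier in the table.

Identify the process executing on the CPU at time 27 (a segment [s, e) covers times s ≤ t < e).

Timeline: | 102 0-16 | 103 16-30 | 101 30-46 |
Completion: 101=46  102=16  103=30
Turnaround (C−A): 101=46  102=16  103=28

103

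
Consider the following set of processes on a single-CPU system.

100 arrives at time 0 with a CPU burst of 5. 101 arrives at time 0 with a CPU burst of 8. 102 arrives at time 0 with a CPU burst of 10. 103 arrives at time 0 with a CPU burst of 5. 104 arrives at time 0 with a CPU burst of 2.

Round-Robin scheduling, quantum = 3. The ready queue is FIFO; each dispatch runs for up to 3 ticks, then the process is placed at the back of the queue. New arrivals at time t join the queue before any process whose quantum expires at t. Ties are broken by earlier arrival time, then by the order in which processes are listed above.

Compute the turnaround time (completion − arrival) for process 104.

Schedule: | 100 0-3 | 101 3-6 | 102 6-9 | 103 9-12 | 104 12-14 | 100 14-16 | 101 16-19 | 102 19-22 | 103 22-24 | 101 24-26 | 102 26-30 |
Completion: 100=16  101=26  102=30  103=24  104=14
Turnaround(104) = completion − arrival = 14 − 0 = 14

14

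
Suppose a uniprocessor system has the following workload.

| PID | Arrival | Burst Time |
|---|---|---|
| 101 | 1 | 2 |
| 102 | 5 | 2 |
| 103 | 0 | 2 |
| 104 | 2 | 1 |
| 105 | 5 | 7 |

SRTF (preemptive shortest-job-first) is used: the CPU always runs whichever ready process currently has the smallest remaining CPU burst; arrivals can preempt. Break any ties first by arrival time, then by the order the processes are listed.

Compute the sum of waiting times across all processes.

Schedule: | 103 0-2 | 104 2-3 | 101 3-5 | 102 5-7 | 105 7-14 |
Completion: 101=5  102=7  103=2  104=3  105=14
Waiting = turnaround − burst: 101=2, 102=0, 103=0, 104=0, 105=2
Total waiting = 2 + 0 + 0 + 0 + 2 = 4

4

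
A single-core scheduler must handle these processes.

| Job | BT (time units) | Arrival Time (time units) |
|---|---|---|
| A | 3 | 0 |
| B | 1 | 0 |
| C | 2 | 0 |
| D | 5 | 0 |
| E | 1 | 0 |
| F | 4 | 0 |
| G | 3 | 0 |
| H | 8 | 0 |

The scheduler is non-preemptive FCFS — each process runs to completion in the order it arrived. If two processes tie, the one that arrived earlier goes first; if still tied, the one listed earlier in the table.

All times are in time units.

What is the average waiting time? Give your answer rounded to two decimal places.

Gantt: | A 0-3 | B 3-4 | C 4-6 | D 6-11 | E 11-12 | F 12-16 | G 16-19 | H 19-27 |
Completion: A=3  B=4  C=6  D=11  E=12  F=16  G=19  H=27
Turnaround (C−A): A=3  B=4  C=6  D=11  E=12  F=16  G=19  H=27
Waiting times: A=0, B=3, C=4, D=6, E=11, F=12, G=16, H=19
Average waiting = (0+3+4+6+11+12+16+19) / 8 = 71/8 = 8.88

8.88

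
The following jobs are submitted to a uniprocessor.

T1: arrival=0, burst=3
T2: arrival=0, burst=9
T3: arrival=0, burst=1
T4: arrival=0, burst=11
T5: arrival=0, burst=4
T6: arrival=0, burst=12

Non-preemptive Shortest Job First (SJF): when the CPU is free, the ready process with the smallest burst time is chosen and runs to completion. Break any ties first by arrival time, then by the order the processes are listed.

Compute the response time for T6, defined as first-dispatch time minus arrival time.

Gantt: | T3 0-1 | T1 1-4 | T5 4-8 | T2 8-17 | T4 17-28 | T6 28-40 |
Completion: T1=4  T2=17  T3=1  T4=28  T5=8  T6=40
Turnaround (C−A): T1=4  T2=17  T3=1  T4=28  T5=8  T6=40
Response(T6) = first start − arrival = 28 − 0 = 28

28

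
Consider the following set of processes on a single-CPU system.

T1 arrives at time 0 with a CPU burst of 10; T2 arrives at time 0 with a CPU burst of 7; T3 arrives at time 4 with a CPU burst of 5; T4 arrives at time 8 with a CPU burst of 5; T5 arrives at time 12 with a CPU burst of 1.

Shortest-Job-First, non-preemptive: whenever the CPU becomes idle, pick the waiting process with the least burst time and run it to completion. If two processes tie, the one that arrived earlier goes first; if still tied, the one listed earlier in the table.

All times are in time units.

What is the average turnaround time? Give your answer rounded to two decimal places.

10.80

Timeline: | T2 0-7 | T3 7-12 | T5 12-13 | T4 13-18 | T1 18-28 |
Completion: T1=28  T2=7  T3=12  T4=18  T5=13
Turnaround (C−A): T1=28  T2=7  T3=8  T4=10  T5=1
Turnaround times: T1=28, T2=7, T3=8, T4=10, T5=1
Average turnaround = (28+7+8+10+1) / 5 = 54/5 = 10.80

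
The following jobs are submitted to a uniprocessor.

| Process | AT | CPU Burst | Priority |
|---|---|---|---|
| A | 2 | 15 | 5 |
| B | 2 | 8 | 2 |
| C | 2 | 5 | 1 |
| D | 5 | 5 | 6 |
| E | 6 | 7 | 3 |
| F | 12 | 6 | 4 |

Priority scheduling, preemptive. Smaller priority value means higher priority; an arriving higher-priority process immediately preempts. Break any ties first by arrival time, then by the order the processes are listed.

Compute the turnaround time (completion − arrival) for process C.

5

Gantt: | idle 0-2 | C 2-7 | B 7-15 | E 15-22 | F 22-28 | A 28-43 | D 43-48 |
Completion: A=43  B=15  C=7  D=48  E=22  F=28
Turnaround (C−A): A=41  B=13  C=5  D=43  E=16  F=16
Turnaround(C) = completion − arrival = 7 − 2 = 5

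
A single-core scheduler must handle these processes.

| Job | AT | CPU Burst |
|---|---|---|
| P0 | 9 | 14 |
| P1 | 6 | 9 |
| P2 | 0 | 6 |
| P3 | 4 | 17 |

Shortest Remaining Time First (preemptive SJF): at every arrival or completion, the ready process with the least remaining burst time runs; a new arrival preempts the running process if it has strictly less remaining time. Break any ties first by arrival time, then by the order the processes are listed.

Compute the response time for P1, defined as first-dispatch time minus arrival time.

0

Schedule: | P2 0-6 | P1 6-15 | P0 15-29 | P3 29-46 |
Completion: P0=29  P1=15  P2=6  P3=46
Response(P1) = first start − arrival = 6 − 6 = 0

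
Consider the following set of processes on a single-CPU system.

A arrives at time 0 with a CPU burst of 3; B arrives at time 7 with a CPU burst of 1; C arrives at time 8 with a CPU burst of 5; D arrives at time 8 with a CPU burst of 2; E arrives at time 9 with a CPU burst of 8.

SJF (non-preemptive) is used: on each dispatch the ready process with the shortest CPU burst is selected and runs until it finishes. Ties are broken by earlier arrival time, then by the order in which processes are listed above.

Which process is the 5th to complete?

Schedule: | A 0-3 | idle 3-7 | B 7-8 | D 8-10 | C 10-15 | E 15-23 |
Completion: A=3  B=8  C=15  D=10  E=23
Turnaround (C−A): A=3  B=1  C=7  D=2  E=14
Finish order: A → B → D → C → E

E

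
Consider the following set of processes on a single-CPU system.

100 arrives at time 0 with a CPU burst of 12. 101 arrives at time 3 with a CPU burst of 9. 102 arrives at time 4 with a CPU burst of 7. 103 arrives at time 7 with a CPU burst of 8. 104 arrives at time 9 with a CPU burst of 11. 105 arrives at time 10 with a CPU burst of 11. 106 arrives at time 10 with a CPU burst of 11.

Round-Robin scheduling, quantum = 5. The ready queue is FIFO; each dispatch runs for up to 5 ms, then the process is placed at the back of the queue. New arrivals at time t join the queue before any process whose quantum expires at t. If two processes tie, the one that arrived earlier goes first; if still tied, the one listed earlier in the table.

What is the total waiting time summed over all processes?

281

Schedule: | 100 0-5 | 101 5-10 | 102 10-15 | 100 15-20 | 103 20-25 | 104 25-30 | 105 30-35 | 106 35-40 | 101 40-44 | 102 44-46 | 100 46-48 | 103 48-51 | 104 51-56 | 105 56-61 | 106 61-66 | 104 66-67 | 105 67-68 | 106 68-69 |
Completion: 100=48  101=44  102=46  103=51  104=67  105=68  106=69
Waiting = turnaround − burst: 100=36, 101=32, 102=35, 103=36, 104=47, 105=47, 106=48
Total waiting = 36 + 32 + 35 + 36 + 47 + 47 + 48 = 281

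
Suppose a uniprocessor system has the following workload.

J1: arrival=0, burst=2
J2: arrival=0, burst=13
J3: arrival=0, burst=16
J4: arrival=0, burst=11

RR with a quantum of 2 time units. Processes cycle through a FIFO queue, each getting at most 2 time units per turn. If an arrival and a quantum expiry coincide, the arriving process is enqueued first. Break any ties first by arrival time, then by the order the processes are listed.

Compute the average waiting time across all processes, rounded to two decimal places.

19.25

Timeline: | J1 0-2 | J2 2-4 | J3 4-6 | J4 6-8 | J2 8-10 | J3 10-12 | J4 12-14 | J2 14-16 | J3 16-18 | J4 18-20 | J2 20-22 | J3 22-24 | J4 24-26 | J2 26-28 | J3 28-30 | J4 30-32 | J2 32-34 | J3 34-36 | J4 36-37 | J2 37-38 | J3 38-42 |
Completion: J1=2  J2=38  J3=42  J4=37
Turnaround (C−A): J1=2  J2=38  J3=42  J4=37
Waiting times: J1=0, J2=25, J3=26, J4=26
Average waiting = (0+25+26+26) / 4 = 77/4 = 19.25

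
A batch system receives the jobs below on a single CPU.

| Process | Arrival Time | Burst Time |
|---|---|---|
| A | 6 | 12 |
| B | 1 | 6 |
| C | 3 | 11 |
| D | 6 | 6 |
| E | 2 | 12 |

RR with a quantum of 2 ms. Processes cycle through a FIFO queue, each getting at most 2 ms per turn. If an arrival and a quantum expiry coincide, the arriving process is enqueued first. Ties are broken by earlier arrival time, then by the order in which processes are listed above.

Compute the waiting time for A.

Schedule: | idle 0-1 | B 1-3 | E 3-5 | C 5-7 | B 7-9 | E 9-11 | A 11-13 | D 13-15 | C 15-17 | B 17-19 | E 19-21 | A 21-23 | D 23-25 | C 25-27 | E 27-29 | A 29-31 | D 31-33 | C 33-35 | E 35-37 | A 37-39 | C 39-41 | E 41-43 | A 43-45 | C 45-46 | A 46-48 |
Completion: A=48  B=19  C=46  D=33  E=43
Turnaround (C−A): A=42  B=18  C=43  D=27  E=41
Waiting(A) = turnaround − burst = 42 − 12 = 30

30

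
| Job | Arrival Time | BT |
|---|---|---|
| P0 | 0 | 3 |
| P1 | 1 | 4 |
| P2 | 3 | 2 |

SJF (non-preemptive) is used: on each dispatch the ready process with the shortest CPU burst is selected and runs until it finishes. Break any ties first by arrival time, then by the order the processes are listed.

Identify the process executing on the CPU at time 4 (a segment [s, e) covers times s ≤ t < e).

P2

Schedule: | P0 0-3 | P2 3-5 | P1 5-9 |
Completion: P0=3  P1=9  P2=5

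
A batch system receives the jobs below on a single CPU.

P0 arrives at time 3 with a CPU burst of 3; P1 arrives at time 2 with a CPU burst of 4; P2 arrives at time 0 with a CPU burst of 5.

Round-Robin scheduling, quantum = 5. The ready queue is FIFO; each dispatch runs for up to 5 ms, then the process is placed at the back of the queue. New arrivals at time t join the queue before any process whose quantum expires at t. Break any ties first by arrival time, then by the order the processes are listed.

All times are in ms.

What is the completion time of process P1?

Schedule: | P2 0-5 | P1 5-9 | P0 9-12 |
Completion: P0=12  P1=9  P2=5

9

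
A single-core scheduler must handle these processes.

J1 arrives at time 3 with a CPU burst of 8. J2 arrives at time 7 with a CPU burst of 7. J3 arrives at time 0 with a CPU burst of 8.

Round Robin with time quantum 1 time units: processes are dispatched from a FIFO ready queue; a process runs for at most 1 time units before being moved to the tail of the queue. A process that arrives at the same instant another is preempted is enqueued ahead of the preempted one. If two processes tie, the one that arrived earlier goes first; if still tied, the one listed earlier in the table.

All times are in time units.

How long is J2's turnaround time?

Schedule: | J3 0-3 | J1 3-4 | J3 4-5 | J1 5-6 | J3 6-7 | J1 7-8 | J2 8-9 | J3 9-10 | J1 10-11 | J2 11-12 | J3 12-13 | J1 13-14 | J2 14-15 | J3 15-16 | J1 16-17 | J2 17-18 | J1 18-19 | J2 19-20 | J1 20-21 | J2 21-23 |
Completion: J1=21  J2=23  J3=16
Turnaround (C−A): J1=18  J2=16  J3=16
Turnaround(J2) = completion − arrival = 23 − 7 = 16

16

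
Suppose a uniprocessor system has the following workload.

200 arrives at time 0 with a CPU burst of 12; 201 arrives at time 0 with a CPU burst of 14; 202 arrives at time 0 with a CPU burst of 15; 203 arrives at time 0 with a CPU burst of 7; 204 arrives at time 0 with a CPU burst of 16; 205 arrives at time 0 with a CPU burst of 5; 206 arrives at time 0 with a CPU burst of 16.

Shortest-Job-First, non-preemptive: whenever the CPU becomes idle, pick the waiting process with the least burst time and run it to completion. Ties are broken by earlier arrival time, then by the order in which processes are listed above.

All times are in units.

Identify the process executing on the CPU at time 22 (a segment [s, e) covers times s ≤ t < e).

Timeline: | 205 0-5 | 203 5-12 | 200 12-24 | 201 24-38 | 202 38-53 | 204 53-69 | 206 69-85 |
Completion: 200=24  201=38  202=53  203=12  204=69  205=5  206=85

200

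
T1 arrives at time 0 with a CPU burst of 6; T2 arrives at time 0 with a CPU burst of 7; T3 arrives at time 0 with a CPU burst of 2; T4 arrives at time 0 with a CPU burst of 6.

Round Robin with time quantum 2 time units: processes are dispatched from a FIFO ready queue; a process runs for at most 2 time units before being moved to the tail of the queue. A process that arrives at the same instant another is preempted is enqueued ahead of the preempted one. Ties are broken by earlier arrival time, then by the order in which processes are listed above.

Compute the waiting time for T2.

14

Timeline: | T1 0-2 | T2 2-4 | T3 4-6 | T4 6-8 | T1 8-10 | T2 10-12 | T4 12-14 | T1 14-16 | T2 16-18 | T4 18-20 | T2 20-21 |
Completion: T1=16  T2=21  T3=6  T4=20
Waiting(T2) = turnaround − burst = 21 − 7 = 14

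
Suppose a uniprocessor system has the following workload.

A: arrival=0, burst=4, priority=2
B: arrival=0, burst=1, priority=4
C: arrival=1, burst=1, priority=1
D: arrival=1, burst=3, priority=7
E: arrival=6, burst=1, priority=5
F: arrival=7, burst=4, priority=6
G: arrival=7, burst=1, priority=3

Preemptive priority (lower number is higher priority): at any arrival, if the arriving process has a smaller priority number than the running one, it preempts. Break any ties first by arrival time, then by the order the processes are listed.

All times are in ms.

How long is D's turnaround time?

Schedule: | A 0-1 | C 1-2 | A 2-5 | B 5-6 | E 6-7 | G 7-8 | F 8-12 | D 12-15 |
Completion: A=5  B=6  C=2  D=15  E=7  F=12  G=8
Turnaround (C−A): A=5  B=6  C=1  D=14  E=1  F=5  G=1
Turnaround(D) = completion − arrival = 15 − 1 = 14

14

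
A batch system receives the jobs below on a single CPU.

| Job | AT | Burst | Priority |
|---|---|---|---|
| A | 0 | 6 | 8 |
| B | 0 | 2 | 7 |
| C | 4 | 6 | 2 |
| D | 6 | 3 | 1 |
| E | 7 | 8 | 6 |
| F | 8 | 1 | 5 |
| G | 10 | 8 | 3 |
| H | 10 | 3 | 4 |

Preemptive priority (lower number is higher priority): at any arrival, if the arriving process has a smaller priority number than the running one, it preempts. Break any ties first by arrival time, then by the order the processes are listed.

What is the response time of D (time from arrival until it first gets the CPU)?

Timeline: | B 0-2 | A 2-4 | C 4-6 | D 6-9 | C 9-13 | G 13-21 | H 21-24 | F 24-25 | E 25-33 | A 33-37 |
Completion: A=37  B=2  C=13  D=9  E=33  F=25  G=21  H=24
Response(D) = first start − arrival = 6 − 6 = 0

0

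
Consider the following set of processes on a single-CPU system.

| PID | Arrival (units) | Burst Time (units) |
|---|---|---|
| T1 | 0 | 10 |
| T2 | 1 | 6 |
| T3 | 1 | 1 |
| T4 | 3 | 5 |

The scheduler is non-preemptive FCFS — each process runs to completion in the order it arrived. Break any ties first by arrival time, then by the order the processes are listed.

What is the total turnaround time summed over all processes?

Gantt: | T1 0-10 | T2 10-16 | T3 16-17 | T4 17-22 |
Completion: T1=10  T2=16  T3=17  T4=22
Turnaround (C−A): T1=10  T2=15  T3=16  T4=19
Turnaround = completion − arrival: T1=10, T2=15, T3=16, T4=19
Total turnaround = 10 + 15 + 16 + 19 = 60

60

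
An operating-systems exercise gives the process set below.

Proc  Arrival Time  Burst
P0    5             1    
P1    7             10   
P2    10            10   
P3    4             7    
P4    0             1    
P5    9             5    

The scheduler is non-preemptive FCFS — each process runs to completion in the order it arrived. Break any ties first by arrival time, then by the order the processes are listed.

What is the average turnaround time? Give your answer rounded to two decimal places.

Schedule: | P4 0-1 | idle 1-4 | P3 4-11 | P0 11-12 | P1 12-22 | P5 22-27 | P2 27-37 |
Completion: P0=12  P1=22  P2=37  P3=11  P4=1  P5=27
Turnaround (C−A): P0=7  P1=15  P2=27  P3=7  P4=1  P5=18
Turnaround times: P0=7, P1=15, P2=27, P3=7, P4=1, P5=18
Average turnaround = (7+15+27+7+1+18) / 6 = 75/6 = 12.50

12.50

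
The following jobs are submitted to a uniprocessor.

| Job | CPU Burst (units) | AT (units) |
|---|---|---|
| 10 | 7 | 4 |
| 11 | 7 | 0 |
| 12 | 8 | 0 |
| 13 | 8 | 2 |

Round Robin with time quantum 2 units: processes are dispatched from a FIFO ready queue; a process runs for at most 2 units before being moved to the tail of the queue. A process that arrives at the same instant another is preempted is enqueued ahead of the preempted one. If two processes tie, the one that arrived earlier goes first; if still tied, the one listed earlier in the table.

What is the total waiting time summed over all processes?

Timeline: | 11 0-2 | 12 2-4 | 13 4-6 | 11 6-8 | 10 8-10 | 12 10-12 | 13 12-14 | 11 14-16 | 10 16-18 | 12 18-20 | 13 20-22 | 11 22-23 | 10 23-25 | 12 25-27 | 13 27-29 | 10 29-30 |
Completion: 10=30  11=23  12=27  13=29
Turnaround (C−A): 10=26  11=23  12=27  13=27
Waiting = turnaround − burst: 10=19, 11=16, 12=19, 13=19
Total waiting = 19 + 16 + 19 + 19 = 73

73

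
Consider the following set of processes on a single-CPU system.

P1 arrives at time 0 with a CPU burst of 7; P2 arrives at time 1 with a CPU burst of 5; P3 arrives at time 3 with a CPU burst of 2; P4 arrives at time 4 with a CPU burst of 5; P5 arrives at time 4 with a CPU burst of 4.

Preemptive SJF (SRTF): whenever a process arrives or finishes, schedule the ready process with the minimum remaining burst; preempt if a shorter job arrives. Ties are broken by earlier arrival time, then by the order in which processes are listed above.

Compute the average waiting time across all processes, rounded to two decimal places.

Timeline: | P1 0-1 | P2 1-3 | P3 3-5 | P2 5-8 | P5 8-12 | P4 12-17 | P1 17-23 |
Completion: P1=23  P2=8  P3=5  P4=17  P5=12
Turnaround (C−A): P1=23  P2=7  P3=2  P4=13  P5=8
Waiting times: P1=16, P2=2, P3=0, P4=8, P5=4
Average waiting = (16+2+0+8+4) / 5 = 30/5 = 6.00

6.00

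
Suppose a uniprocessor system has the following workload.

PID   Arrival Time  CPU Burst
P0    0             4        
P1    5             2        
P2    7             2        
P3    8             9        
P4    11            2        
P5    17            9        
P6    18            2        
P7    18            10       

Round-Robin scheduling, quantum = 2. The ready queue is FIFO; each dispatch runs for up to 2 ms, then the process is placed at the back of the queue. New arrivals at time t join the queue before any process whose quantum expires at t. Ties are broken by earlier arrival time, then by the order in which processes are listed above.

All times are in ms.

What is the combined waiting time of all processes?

40

Gantt: | P0 0-4 | idle 4-5 | P1 5-7 | P2 7-9 | P3 9-11 | P4 11-13 | P3 13-17 | P5 17-19 | P3 19-21 | P6 21-23 | P7 23-25 | P5 25-27 | P3 27-28 | P7 28-30 | P5 30-32 | P7 32-34 | P5 34-36 | P7 36-38 | P5 38-39 | P7 39-41 |
Completion: P0=4  P1=7  P2=9  P3=28  P4=13  P5=39  P6=23  P7=41
Turnaround (C−A): P0=4  P1=2  P2=2  P3=20  P4=2  P5=22  P6=5  P7=23
Waiting = turnaround − burst: P0=0, P1=0, P2=0, P3=11, P4=0, P5=13, P6=3, P7=13
Total waiting = 0 + 0 + 0 + 11 + 0 + 13 + 3 + 13 = 40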